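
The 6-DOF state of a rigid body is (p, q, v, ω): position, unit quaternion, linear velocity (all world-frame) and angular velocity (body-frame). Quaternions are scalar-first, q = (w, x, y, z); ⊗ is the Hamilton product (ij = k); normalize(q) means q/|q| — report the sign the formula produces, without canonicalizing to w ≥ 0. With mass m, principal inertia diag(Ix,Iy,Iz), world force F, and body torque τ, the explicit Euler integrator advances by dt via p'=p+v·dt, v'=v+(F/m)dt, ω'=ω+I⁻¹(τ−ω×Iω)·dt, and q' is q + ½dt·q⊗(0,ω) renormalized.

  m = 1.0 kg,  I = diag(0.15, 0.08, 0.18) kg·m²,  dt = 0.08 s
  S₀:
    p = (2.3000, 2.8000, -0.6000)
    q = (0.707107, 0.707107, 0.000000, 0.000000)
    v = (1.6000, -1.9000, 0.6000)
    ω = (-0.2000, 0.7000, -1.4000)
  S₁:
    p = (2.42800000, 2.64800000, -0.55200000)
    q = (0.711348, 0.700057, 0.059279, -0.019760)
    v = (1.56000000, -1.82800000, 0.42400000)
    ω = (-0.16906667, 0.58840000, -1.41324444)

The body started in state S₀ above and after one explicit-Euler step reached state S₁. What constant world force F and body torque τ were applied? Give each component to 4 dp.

F = (-0.5000, 0.9000, -2.2000)
τ = (-0.0400, -0.1200, -0.0200)

velocity change Δv = (-0.04000000, 0.07200000, -0.17600000)
applied force F = (-0.5000, 0.9000, -2.2000)
Δω = ω₁−ω₀ = (0.03093333, -0.11160000, -0.01324444)
gyro term ω₀×Iω₀ = (-0.0980, -0.0084, 0.0098)
applied torque τ = (-0.0400, -0.1200, -0.0200)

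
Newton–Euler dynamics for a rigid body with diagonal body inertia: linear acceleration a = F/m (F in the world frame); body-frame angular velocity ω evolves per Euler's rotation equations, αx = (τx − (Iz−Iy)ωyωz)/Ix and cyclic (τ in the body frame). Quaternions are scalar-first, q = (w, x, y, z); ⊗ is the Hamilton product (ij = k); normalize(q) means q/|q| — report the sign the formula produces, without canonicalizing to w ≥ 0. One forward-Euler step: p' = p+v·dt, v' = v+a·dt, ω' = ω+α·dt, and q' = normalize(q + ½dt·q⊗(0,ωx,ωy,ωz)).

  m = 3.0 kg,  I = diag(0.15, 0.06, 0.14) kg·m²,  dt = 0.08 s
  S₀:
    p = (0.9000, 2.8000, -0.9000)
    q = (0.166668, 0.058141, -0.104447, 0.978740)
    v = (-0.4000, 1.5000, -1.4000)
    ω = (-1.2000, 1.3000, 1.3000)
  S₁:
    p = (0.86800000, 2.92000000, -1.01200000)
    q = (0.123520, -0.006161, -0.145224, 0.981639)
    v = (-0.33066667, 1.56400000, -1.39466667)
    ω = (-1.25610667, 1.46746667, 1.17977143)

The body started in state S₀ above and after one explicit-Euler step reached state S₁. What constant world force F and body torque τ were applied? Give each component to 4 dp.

F = (2.6000, 2.4000, 0.2000)
τ = (0.0300, 0.1100, -0.0700)

Δv = v₁−v₀ = (0.06933333, 0.06400000, 0.00533333)
applied force F = (2.6000, 2.4000, 0.2000)
Δω = ω₁−ω₀ = (-0.05610667, 0.16746667, -0.12022857)
applied torque τ = (0.0300, 0.1100, -0.0700)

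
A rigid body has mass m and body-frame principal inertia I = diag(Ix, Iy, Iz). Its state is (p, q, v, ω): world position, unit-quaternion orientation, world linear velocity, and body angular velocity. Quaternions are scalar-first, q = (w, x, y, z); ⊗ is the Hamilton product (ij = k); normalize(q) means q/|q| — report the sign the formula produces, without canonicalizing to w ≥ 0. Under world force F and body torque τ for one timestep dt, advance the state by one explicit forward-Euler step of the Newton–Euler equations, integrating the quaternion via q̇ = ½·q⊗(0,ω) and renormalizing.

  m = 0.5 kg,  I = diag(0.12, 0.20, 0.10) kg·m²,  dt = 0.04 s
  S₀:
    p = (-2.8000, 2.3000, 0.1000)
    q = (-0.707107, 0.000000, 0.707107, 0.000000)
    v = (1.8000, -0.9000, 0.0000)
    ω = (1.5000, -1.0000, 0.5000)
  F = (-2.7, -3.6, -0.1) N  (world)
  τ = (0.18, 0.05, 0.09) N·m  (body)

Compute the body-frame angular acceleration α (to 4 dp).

precession coupling ω×(Iω) = (0.0500, 0.0150, -0.1200)
angular accel α = (1.0833, 0.1750, 2.1000)

α = (1.0833, 0.1750, 2.1000)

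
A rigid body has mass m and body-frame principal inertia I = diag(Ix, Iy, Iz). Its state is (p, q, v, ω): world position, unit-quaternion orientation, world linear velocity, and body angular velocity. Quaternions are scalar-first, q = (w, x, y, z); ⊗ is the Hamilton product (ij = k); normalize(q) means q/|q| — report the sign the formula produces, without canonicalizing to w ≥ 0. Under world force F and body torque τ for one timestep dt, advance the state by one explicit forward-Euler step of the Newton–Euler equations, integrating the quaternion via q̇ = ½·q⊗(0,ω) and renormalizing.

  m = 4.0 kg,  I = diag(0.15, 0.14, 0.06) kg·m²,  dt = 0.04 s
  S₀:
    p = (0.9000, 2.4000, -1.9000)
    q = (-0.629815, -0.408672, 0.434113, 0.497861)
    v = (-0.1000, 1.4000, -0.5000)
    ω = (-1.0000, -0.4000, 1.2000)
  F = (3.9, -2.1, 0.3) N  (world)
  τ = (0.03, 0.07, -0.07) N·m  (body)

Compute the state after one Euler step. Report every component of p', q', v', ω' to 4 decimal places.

α = I⁻¹(τ − ω×Iω) = (-0.0560, 1.2714, -1.1000)
ω + α·dt = (-1.0022, -0.3491, 1.1560)
q⊗(0,ω) = (-0.8324600, 1.3498950, 0.2444714, -0.1581962)
updated quaternion q' = (-0.6461, -0.3815, 0.4388, 0.4944)
p' = p + v·dt = (0.8960, 2.4560, -1.9200)
v + (F/m)dt = (-0.0610, 1.3790, -0.4970)

p' = (0.8960, 2.4560, -1.9200)
q' = (-0.6461, -0.3815, 0.4388, 0.4944)
v' = (-0.0610, 1.3790, -0.4970)
ω' = (-1.0022, -0.3491, 1.1560)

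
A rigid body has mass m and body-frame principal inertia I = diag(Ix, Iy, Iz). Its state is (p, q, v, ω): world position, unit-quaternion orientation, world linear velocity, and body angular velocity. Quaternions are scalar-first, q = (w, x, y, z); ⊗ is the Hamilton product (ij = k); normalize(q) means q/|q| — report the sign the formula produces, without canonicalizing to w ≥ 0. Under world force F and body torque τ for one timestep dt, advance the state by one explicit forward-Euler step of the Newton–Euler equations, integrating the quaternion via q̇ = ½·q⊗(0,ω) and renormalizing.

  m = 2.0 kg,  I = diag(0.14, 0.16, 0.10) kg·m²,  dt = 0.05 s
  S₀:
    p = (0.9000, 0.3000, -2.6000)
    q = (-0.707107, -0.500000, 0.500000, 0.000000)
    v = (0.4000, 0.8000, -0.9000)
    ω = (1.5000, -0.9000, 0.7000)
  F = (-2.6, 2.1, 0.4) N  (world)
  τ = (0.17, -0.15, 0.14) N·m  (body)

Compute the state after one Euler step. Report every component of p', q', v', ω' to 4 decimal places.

p' = (0.9200, 0.3400, -2.6450)
q' = (-0.6764, -0.5172, 0.5241, -0.0199)
v' = (0.3350, 0.8525, -0.8900)
ω' = (1.5472, -0.9600, 0.7835)

precession coupling ω×(Iω) = (0.0378, 0.0420, -0.0270)
(τ − ω×Iω)/I = (0.9443, -1.2000, 1.6700)
ω' = ω + α·dt = (1.5472, -0.9600, 0.7835)
Hamilton product q⊗(0,ω) = (1.2000000, -0.7106605, 0.9863963, -0.7949749)
q' = normalize(q + ½dt·q⊗(0,ω)) = (-0.6764, -0.5172, 0.5241, -0.0199)
a = (-1.3000, 1.0500, 0.2000)
new position p' = (0.9200, 0.3400, -2.6450)
v' = v + a·dt = (0.3350, 0.8525, -0.8900)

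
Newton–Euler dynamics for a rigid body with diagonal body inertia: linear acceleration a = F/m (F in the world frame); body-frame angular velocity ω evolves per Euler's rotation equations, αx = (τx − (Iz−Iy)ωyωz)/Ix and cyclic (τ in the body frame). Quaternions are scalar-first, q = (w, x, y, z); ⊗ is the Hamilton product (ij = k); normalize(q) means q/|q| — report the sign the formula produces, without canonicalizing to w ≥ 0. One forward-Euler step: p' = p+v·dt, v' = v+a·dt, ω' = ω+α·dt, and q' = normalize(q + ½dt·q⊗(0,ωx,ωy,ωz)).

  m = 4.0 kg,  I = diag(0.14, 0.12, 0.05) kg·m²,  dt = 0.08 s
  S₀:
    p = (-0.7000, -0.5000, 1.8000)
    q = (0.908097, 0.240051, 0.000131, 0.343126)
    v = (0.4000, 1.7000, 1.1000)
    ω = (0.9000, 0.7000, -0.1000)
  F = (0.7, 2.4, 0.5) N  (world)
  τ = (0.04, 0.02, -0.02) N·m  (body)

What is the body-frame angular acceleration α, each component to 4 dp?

α = (0.2507, 0.2342, -0.1480)

gyro term ω×Iω = (0.0049, -0.0081, -0.0126)
(τ − ω×Iω)/I = (0.2507, 0.2342, -0.1480)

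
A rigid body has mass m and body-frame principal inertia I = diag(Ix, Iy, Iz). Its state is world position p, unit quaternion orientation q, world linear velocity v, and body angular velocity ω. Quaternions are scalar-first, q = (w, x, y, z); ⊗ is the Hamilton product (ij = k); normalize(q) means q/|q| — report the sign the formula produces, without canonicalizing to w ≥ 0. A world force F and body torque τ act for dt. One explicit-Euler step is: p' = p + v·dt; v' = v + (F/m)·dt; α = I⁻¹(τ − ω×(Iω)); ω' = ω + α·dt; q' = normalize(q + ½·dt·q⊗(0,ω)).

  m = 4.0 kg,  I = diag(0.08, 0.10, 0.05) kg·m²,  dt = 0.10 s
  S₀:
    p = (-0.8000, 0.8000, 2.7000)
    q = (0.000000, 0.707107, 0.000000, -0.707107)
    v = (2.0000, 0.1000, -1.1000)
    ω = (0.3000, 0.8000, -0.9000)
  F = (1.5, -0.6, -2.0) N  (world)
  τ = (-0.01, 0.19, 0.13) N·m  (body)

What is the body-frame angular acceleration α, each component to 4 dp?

α = (-0.5750, 1.9810, 2.5040)

gyro term ω×Iω = (0.0360, -0.0081, 0.0048)
(τ − ω×Iω)/I = (-0.5750, 1.9810, 2.5040)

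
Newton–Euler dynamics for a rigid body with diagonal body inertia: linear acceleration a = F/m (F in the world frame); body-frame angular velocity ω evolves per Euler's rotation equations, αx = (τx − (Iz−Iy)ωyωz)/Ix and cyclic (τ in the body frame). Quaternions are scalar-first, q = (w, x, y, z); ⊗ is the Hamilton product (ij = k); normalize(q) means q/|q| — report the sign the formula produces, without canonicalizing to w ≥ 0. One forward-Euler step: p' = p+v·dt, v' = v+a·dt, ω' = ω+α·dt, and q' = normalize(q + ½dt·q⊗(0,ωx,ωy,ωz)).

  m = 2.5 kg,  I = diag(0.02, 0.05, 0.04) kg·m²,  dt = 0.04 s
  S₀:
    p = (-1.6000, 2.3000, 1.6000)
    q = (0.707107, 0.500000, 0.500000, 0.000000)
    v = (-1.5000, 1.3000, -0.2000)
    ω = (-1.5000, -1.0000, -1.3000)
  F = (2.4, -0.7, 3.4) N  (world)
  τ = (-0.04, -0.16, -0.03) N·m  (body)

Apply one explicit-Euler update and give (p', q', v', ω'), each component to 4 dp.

precession coupling ω×(Iω) = (-0.0130, -0.0390, 0.0450)
angular accel α = (-1.3500, -2.4200, -1.8750)
new body rate ω' = (-1.5540, -1.0968, -1.3750)
2q̇ = q⊗(0,ω) = (1.2500000, -1.7106605, -0.0571070, -0.6692391)
q + ½dt·q⊗(0,ω), renormalized = (0.7314, 0.4653, 0.4984, -0.0134)
a = F/m = (0.9600, -0.2800, 1.3600)
new position p' = (-1.6600, 2.3520, 1.5920)
new velocity v' = (-1.4616, 1.2888, -0.1456)

p' = (-1.6600, 2.3520, 1.5920)
q' = (0.7314, 0.4653, 0.4984, -0.0134)
v' = (-1.4616, 1.2888, -0.1456)
ω' = (-1.5540, -1.0968, -1.3750)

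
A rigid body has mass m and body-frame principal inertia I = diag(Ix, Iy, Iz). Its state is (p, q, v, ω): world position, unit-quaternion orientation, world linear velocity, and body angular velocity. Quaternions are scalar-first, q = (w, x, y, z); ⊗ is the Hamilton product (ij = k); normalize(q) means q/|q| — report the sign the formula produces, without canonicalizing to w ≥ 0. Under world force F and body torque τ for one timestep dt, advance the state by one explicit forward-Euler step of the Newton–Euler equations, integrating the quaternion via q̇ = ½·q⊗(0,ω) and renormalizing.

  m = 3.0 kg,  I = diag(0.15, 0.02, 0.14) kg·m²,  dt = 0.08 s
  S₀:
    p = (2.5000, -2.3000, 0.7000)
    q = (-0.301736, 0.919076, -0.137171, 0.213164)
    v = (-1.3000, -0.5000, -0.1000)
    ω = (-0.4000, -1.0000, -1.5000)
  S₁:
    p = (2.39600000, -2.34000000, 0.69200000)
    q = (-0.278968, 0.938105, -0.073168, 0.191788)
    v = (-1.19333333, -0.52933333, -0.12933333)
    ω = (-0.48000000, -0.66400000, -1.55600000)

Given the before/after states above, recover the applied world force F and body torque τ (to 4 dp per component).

rate change Δω = (-0.08000000, 0.33600000, -0.05600000)
τ = I·(Δω/dt) + ω₀×(Iω₀) = (0.0300, 0.0900, -0.1500)
Δv = v₁−v₀ = (0.10666667, -0.02933333, -0.02933333)
applied force F = (4.0000, -1.1000, -1.1000)

F = (4.0000, -1.1000, -1.1000)
τ = (0.0300, 0.0900, -0.1500)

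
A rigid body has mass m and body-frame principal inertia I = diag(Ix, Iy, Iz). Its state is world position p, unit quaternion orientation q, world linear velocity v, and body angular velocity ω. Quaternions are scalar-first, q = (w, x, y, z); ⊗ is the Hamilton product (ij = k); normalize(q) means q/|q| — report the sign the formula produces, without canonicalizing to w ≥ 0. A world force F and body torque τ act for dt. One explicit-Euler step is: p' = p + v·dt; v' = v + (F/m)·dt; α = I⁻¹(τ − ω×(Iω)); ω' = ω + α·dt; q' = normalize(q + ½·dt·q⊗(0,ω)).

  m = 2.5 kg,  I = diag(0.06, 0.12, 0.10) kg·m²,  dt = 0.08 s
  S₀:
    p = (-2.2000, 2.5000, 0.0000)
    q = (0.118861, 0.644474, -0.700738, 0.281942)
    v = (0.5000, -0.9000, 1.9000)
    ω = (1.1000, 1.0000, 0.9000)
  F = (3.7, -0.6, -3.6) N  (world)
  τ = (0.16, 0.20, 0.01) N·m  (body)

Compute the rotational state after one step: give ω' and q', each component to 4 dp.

precession coupling ω×(Iω) = (-0.0180, -0.0396, 0.0660)
(τ − ω×Iω)/I = (2.9667, 1.9967, -0.5600)
new body rate ω' = (1.3373, 1.1597, 0.8552)
Hamilton product q⊗(0,ω) = (-0.2619312, -0.7818591, -0.1510294, 1.5222607)
q' = normalize(q + ½dt·q⊗(0,ω)) = (0.1081, 0.6117, -0.7051, 0.3420)

ω' = (1.3373, 1.1597, 0.8552)
q' = (0.1081, 0.6117, -0.7051, 0.3420)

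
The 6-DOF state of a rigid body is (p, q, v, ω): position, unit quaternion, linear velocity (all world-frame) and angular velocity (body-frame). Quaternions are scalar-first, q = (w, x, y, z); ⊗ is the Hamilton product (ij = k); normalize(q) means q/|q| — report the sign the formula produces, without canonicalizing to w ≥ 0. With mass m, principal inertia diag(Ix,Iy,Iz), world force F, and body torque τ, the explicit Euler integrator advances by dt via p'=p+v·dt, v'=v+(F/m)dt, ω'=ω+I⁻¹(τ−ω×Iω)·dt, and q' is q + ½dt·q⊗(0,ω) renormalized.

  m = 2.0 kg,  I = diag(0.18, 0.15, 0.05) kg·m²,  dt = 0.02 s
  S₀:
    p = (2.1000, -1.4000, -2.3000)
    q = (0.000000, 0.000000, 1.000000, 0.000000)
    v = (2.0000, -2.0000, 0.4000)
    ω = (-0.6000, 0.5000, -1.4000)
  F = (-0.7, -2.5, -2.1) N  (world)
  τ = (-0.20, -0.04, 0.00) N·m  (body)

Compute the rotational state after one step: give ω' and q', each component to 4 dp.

ω' = (-0.6300, 0.4801, -1.4036)
q' = (-0.0050, -0.0140, 0.9999, 0.0060)

precession coupling ω×(Iω) = (0.0700, 0.1092, 0.0090)
α = I⁻¹(τ − ω×Iω) = (-1.5000, -0.9947, -0.1800)
new body rate ω' = (-0.6300, 0.4801, -1.4036)
q⊗(0,ω) = (-0.5000000, -1.4000000, 0.0000000, 0.6000000)
q' = normalize(q + ½dt·q⊗(0,ω)) = (-0.0050, -0.0140, 0.9999, 0.0060)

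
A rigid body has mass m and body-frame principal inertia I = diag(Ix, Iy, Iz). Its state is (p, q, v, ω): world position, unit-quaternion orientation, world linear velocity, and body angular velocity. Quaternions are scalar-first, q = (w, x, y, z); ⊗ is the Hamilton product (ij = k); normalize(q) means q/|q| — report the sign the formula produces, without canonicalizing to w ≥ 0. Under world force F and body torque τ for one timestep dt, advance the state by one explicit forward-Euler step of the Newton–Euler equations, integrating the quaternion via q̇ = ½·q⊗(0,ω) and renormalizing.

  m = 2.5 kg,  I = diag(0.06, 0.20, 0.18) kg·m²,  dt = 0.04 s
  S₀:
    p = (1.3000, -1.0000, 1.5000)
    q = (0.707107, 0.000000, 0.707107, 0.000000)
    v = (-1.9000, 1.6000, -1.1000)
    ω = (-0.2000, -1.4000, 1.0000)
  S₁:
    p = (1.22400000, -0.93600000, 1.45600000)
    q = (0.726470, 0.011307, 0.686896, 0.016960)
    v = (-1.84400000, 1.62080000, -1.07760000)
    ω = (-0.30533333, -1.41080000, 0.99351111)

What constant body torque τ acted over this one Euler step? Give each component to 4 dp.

ω₁ − ω₀ = (-0.10533333, -0.01080000, -0.00648889)
τ = I·(Δω/dt) + ω₀×(Iω₀) = (-0.1300, -0.0300, 0.0100)

τ = (-0.1300, -0.0300, 0.0100)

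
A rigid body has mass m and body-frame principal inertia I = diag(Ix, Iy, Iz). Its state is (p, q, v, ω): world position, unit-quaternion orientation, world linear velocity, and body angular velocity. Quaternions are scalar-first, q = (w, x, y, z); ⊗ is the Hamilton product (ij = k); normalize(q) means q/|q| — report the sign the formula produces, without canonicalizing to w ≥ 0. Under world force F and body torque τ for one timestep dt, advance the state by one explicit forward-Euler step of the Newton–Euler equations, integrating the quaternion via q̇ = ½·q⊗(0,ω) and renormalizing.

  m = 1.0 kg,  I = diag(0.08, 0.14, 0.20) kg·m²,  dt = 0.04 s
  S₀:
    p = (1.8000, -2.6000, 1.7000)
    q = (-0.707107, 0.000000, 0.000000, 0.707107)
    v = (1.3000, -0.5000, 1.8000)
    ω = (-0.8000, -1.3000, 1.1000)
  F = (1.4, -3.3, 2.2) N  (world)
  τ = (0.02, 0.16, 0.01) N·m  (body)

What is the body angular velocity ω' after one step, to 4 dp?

ω' = (-0.7471, -1.2845, 1.0895)

ω×(Iω) gyroscopic = (-0.0858, 0.1056, 0.0624)
(τ − ω×Iω)/I = (1.3225, 0.3886, -0.2620)
ω + α·dt = (-0.7471, -1.2845, 1.0895)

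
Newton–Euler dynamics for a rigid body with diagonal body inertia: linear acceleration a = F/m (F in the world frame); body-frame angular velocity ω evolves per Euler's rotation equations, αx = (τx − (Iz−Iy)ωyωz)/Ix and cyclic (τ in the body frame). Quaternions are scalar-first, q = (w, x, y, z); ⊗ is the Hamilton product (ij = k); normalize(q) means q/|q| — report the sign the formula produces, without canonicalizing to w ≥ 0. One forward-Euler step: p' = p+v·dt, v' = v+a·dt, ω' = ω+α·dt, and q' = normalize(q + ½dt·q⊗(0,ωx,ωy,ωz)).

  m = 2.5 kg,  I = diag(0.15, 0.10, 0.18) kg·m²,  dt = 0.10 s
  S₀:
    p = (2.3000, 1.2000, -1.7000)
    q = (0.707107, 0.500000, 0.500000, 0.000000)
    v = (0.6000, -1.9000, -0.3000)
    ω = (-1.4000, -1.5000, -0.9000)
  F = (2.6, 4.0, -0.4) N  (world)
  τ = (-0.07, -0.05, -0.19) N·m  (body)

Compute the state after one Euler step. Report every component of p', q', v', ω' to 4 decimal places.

p' = (2.3600, 1.0100, -1.7300)
q' = (0.7748, 0.4253, 0.4665, -0.0341)
v' = (0.7040, -1.7400, -0.3160)
ω' = (-1.5187, -1.5122, -0.9472)

p + v·dt = (2.3600, 1.0100, -1.7300)
v' = v + a·dt = (0.7040, -1.7400, -0.3160)
ω×(Iω) gyroscopic = (0.1080, -0.0378, -0.1050)
angular accel α = (-1.1867, -0.1220, -0.4722)
new body rate ω' = (-1.5187, -1.5122, -0.9472)
q⊗(0,ω) = (1.4500000, -1.4399498, -0.6106605, -0.6863963)
q + ½dt·q⊗(0,ω), renormalized = (0.7748, 0.4253, 0.4665, -0.0341)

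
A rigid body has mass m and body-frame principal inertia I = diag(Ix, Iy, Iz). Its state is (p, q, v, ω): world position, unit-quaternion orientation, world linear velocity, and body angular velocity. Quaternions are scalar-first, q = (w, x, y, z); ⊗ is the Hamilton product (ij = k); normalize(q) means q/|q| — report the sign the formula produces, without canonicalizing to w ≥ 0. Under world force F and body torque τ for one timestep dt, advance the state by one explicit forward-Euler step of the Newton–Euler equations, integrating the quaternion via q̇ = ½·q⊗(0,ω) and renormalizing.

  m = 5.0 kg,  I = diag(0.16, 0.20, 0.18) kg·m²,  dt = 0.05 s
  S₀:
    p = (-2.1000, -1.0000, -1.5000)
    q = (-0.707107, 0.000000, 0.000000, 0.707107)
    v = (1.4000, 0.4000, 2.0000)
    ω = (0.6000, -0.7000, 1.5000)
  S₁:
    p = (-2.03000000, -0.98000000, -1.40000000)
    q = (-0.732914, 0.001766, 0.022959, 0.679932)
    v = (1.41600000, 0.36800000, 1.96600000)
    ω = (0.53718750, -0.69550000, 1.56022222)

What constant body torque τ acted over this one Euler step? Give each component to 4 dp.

Δω = ω₁−ω₀ = (-0.06281250, 0.00450000, 0.06022222)
τ = I·(Δω/dt) + ω₀×(Iω₀) = (-0.1800, 0.0000, 0.2000)

τ = (-0.1800, 0.0000, 0.2000)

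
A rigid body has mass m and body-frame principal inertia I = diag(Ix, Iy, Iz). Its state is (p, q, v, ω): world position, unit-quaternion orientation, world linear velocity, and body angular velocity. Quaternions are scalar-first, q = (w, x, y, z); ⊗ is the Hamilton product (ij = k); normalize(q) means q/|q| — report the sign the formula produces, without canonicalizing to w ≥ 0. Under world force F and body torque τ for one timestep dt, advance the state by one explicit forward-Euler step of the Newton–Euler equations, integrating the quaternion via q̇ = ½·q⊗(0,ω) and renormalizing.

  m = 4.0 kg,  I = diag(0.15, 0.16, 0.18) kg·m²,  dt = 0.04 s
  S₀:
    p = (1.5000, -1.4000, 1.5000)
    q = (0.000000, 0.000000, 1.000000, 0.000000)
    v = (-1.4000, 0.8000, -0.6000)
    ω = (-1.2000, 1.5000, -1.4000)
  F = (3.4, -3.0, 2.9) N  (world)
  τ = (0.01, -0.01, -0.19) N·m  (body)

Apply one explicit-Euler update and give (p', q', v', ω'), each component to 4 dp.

p' = (1.4440, -1.3680, 1.4760)
q' = (-0.0300, -0.0280, 0.9989, 0.0240)
v' = (-1.3660, 0.7700, -0.5710)
ω' = (-1.1861, 1.5101, -1.4382)

new position p' = (1.4440, -1.3680, 1.4760)
v + (F/m)dt = (-1.3660, 0.7700, -0.5710)
ω×(Iω) gyroscopic = (-0.0420, -0.0504, -0.0180)
(τ − ω×Iω)/I = (0.3467, 0.2525, -0.9556)
new body rate ω' = (-1.1861, 1.5101, -1.4382)
2q̇ = q⊗(0,ω) = (-1.5000000, -1.4000000, 0.0000000, 1.2000000)
q' = normalize(q + ½dt·q⊗(0,ω)) = (-0.0300, -0.0280, 0.9989, 0.0240)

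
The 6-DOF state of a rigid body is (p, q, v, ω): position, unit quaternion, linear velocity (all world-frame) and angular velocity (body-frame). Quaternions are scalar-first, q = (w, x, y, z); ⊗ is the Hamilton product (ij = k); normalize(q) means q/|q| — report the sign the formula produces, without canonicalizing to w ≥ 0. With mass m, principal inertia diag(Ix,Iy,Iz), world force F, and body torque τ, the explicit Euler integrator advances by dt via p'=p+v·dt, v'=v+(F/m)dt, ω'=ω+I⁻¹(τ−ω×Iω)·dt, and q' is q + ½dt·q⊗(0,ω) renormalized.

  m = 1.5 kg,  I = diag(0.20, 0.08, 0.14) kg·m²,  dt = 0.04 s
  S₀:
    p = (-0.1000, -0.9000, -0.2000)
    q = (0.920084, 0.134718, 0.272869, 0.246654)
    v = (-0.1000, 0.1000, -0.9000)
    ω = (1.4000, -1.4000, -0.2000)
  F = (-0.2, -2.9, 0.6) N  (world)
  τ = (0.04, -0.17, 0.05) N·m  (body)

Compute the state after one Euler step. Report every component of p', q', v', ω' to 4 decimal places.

angular accel α = (0.1160, -1.9150, -1.3229)
ω + α·dt = (1.4046, -1.4766, -0.2529)
q⊗(0,ω) = (0.2427422, 1.5788594, -0.9158584, -0.7546386)
q' = normalize(q + ½dt·q⊗(0,ω)) = (0.9242, 0.1662, 0.2544, 0.2314)
a = (-0.1333, -1.9333, 0.4000)
new position p' = (-0.1040, -0.8960, -0.2360)
v' = v + a·dt = (-0.1053, 0.0227, -0.8840)

p' = (-0.1040, -0.8960, -0.2360)
q' = (0.9242, 0.1662, 0.2544, 0.2314)
v' = (-0.1053, 0.0227, -0.8840)
ω' = (1.4046, -1.4766, -0.2529)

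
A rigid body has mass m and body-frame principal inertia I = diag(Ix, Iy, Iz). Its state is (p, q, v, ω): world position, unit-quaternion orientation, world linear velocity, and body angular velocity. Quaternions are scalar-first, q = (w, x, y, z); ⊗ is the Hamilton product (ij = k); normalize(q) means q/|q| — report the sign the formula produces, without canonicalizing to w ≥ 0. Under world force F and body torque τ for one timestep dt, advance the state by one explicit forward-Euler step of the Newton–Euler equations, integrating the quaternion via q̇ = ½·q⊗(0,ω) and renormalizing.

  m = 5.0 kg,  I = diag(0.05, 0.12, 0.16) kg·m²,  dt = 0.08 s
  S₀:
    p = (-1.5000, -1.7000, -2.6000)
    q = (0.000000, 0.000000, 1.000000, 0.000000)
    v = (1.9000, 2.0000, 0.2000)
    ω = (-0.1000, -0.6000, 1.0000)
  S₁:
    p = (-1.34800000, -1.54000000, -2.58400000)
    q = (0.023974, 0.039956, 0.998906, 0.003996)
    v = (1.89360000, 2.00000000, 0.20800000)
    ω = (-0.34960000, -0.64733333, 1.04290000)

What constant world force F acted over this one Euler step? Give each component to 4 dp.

v₁ − v₀ = (-0.00640000, 0.00000000, 0.00800000)
F = m·Δv/dt = (-0.4000, 0.0000, 0.5000)

F = (-0.4000, 0.0000, 0.5000)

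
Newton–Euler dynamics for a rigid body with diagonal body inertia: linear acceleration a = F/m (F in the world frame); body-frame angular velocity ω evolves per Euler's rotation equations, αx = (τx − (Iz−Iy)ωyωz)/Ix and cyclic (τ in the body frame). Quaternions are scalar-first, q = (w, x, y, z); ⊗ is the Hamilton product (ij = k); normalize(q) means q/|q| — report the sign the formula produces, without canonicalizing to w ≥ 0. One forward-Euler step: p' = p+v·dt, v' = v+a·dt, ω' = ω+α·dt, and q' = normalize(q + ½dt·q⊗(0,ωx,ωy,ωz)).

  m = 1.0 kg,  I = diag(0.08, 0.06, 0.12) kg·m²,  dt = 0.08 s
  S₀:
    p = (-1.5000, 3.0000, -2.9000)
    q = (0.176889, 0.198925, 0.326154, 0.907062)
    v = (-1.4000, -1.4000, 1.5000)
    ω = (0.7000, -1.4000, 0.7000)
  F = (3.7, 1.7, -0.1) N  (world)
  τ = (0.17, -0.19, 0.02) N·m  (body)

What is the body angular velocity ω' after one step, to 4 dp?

gyro term ω×Iω = (-0.0588, -0.0196, 0.0196)
α = I⁻¹(τ − ω×Iω) = (2.8600, -2.8400, 0.0033)
ω + α·dt = (0.9288, -1.6272, 0.7003)

ω' = (0.9288, -1.6272, 0.7003)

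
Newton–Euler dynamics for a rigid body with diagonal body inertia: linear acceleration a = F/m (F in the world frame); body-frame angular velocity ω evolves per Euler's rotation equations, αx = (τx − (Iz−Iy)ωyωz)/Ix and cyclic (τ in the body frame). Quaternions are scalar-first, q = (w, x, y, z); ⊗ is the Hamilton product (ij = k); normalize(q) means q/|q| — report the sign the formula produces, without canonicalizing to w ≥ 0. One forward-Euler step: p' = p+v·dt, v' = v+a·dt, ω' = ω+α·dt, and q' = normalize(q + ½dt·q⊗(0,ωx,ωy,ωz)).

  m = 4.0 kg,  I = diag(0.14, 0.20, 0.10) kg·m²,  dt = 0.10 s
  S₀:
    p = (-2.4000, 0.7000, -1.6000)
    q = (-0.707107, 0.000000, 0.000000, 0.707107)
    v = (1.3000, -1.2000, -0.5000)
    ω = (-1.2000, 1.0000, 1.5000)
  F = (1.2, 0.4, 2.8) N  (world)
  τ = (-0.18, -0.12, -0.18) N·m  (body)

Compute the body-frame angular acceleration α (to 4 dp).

ω×(Iω) gyroscopic = (-0.1500, -0.0720, -0.0720)
(τ − ω×Iω)/I = (-0.2143, -0.2400, -1.0800)

α = (-0.2143, -0.2400, -1.0800)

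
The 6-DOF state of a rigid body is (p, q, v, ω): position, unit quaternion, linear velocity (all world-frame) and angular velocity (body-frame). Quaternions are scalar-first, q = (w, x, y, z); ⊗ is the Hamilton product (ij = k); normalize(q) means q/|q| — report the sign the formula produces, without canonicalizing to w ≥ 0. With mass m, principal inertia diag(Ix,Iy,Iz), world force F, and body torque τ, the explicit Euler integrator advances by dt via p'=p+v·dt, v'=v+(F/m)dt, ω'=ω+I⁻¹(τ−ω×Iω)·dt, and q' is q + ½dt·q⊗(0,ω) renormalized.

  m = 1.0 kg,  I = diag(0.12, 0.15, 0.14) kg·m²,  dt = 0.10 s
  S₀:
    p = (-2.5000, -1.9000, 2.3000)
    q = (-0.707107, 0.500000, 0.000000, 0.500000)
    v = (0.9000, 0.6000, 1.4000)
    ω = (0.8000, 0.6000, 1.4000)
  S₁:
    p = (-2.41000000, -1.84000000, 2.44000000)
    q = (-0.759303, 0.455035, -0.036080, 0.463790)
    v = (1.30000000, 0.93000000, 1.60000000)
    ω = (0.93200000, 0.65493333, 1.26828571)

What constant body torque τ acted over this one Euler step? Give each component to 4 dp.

rate change Δω = (0.13200000, 0.05493333, -0.13171429)
applied torque τ = (0.1500, 0.0600, -0.1700)

τ = (0.1500, 0.0600, -0.1700)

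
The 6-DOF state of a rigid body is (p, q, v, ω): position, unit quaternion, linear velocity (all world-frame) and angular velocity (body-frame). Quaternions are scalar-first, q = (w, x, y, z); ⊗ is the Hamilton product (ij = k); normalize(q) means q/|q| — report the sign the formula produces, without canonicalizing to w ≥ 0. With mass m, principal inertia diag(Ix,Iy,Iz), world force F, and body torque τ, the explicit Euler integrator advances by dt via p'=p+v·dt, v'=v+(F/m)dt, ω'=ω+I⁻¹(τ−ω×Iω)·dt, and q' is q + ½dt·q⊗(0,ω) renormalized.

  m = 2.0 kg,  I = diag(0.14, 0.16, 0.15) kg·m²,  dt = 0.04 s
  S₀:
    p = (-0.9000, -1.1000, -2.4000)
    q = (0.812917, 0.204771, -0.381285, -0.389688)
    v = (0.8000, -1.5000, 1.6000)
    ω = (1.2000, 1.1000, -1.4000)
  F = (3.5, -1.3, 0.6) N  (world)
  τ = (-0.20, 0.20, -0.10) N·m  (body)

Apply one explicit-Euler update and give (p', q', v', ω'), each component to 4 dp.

p' = (-0.8680, -1.1600, -2.3360)
q' = (0.8047, 0.2433, -0.3667, -0.3984)
v' = (0.8700, -1.5260, 1.6120)
ω' = (1.1385, 1.1458, -1.4337)

ω×(Iω) gyroscopic = (0.0154, 0.0168, 0.0264)
(τ − ω×Iω)/I = (-1.5386, 1.1450, -0.8427)
ω' = ω + α·dt = (1.1385, 1.1458, -1.4337)
Hamilton product q⊗(0,ω) = (-0.3718749, 1.9379562, 0.7132625, -0.4552937)
q + ½dt·q⊗(0,ω), renormalized = (0.8047, 0.2433, -0.3667, -0.3984)
p + v·dt = (-0.8680, -1.1600, -2.3360)
v' = v + a·dt = (0.8700, -1.5260, 1.6120)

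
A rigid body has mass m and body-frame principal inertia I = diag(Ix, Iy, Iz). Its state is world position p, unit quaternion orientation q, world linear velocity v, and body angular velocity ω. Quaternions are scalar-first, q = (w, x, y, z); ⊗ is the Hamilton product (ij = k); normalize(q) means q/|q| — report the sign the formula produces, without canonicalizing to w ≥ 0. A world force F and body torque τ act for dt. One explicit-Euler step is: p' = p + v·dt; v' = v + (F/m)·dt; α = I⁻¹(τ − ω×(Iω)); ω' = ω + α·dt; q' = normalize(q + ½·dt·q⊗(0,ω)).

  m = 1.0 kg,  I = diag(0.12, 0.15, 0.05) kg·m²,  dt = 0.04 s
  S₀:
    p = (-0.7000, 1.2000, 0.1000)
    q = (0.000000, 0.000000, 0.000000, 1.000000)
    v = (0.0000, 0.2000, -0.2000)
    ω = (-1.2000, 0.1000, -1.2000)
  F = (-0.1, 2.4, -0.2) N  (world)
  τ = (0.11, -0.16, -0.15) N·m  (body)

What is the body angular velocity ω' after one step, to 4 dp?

ω' = (-1.1673, 0.0305, -1.3171)

ω×(Iω) gyroscopic = (0.0120, 0.1008, -0.0036)
(τ − ω×Iω)/I = (0.8167, -1.7387, -2.9280)
new body rate ω' = (-1.1673, 0.0305, -1.3171)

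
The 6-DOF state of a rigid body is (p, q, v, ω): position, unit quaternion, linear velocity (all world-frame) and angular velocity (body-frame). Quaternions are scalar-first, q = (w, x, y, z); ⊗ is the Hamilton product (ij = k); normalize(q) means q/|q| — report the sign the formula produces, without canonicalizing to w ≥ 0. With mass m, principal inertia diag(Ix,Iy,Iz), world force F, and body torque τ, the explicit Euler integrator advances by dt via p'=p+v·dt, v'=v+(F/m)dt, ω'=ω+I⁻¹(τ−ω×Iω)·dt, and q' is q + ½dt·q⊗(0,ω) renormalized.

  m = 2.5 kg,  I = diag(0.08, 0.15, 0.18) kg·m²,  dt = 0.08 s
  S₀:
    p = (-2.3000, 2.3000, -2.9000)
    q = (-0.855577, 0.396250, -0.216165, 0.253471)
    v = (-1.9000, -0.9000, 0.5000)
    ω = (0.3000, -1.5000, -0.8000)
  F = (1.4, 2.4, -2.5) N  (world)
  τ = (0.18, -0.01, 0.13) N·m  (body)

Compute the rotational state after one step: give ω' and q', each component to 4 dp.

ω' = (0.4440, -1.5181, -0.7282)
q' = (-0.8631, 0.4071, -0.1488, 0.2591)

α = I⁻¹(τ − ω×Iω) = (1.8000, -0.2267, 0.8972)
new body rate ω' = (0.4440, -1.5181, -0.7282)
Hamilton product q⊗(0,ω) = (-0.2403457, 0.2964654, 1.6764068, 0.1549361)
q + ½dt·q⊗(0,ω), renormalized = (-0.8631, 0.4071, -0.1488, 0.2591)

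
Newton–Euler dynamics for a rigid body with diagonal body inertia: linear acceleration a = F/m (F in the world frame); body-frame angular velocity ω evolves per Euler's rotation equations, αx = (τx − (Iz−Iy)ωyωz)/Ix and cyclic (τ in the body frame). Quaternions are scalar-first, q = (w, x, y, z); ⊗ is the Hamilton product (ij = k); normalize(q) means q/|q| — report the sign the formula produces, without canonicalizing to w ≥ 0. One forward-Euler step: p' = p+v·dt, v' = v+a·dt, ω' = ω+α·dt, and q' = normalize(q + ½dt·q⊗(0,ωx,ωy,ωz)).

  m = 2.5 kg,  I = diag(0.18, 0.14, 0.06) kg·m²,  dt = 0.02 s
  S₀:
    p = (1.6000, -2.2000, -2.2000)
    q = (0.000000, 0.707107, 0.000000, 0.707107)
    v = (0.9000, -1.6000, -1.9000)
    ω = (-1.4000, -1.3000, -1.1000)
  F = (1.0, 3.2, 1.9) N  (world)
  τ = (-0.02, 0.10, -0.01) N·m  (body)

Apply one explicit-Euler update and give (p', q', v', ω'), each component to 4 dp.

p' = (1.6180, -2.2320, -2.2380)
q' = (0.0177, 0.7161, -0.0021, 0.6977)
v' = (0.9080, -1.5744, -1.8848)
ω' = (-1.3895, -1.3121, -1.0791)

ω×(Iω) gyroscopic = (-0.1144, 0.1848, -0.0728)
(τ − ω×Iω)/I = (0.5244, -0.6057, 1.0467)
new body rate ω' = (-1.3895, -1.3121, -1.0791)
Hamilton product q⊗(0,ω) = (1.7677675, 0.9192391, -0.2121321, -0.9192391)
q + ½dt·q⊗(0,ω), renormalized = (0.0177, 0.7161, -0.0021, 0.6977)
p' = p + v·dt = (1.6180, -2.2320, -2.2380)
v' = v + a·dt = (0.9080, -1.5744, -1.8848)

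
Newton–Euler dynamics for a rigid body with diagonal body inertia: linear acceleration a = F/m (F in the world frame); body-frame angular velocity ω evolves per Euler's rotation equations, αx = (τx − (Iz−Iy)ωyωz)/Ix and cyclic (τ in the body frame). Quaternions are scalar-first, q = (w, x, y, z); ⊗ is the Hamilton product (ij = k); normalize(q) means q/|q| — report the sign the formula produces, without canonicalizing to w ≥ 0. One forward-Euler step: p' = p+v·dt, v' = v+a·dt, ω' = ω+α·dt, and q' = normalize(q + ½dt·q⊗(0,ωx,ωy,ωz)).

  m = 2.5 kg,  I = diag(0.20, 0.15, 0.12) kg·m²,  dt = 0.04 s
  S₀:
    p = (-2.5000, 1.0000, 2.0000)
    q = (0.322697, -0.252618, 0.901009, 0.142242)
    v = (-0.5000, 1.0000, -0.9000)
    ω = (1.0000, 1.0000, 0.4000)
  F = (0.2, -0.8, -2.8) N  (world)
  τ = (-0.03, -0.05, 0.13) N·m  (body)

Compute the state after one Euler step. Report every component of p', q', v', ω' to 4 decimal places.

p' = (-2.5200, 1.0400, 1.9640)
q' = (0.3085, -0.2417, 0.9119, 0.1217)
v' = (-0.4968, 0.9872, -0.9448)
ω' = (0.9964, 0.9781, 0.4600)

angular accel α = (-0.0900, -0.5467, 1.5000)
ω + α·dt = (0.9964, 0.9781, 0.4600)
Hamilton product q⊗(0,ω) = (-0.7052878, 0.5408586, 0.5659862, -1.0245482)
q' = normalize(q + ½dt·q⊗(0,ω)) = (0.3085, -0.2417, 0.9119, 0.1217)
a = F/m = (0.0800, -0.3200, -1.1200)
p' = p + v·dt = (-2.5200, 1.0400, 1.9640)
v + (F/m)dt = (-0.4968, 0.9872, -0.9448)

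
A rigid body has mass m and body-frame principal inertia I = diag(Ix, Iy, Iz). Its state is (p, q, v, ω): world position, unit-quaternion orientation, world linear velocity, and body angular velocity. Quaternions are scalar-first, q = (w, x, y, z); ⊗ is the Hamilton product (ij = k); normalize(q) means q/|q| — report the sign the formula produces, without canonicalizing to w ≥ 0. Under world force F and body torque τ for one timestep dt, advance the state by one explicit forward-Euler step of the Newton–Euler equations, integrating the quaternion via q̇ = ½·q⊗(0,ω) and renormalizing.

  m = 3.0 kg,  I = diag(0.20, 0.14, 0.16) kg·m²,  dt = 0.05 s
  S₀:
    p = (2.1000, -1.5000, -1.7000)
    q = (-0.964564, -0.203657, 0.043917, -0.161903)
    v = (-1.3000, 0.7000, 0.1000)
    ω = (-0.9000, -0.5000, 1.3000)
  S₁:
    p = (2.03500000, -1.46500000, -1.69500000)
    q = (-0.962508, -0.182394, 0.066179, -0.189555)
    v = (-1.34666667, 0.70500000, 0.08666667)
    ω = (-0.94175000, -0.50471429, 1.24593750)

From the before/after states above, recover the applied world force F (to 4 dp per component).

velocity change Δv = (-0.04666667, 0.00500000, -0.01333333)
F = m·Δv/dt = (-2.8000, 0.3000, -0.8000)

F = (-2.8000, 0.3000, -0.8000)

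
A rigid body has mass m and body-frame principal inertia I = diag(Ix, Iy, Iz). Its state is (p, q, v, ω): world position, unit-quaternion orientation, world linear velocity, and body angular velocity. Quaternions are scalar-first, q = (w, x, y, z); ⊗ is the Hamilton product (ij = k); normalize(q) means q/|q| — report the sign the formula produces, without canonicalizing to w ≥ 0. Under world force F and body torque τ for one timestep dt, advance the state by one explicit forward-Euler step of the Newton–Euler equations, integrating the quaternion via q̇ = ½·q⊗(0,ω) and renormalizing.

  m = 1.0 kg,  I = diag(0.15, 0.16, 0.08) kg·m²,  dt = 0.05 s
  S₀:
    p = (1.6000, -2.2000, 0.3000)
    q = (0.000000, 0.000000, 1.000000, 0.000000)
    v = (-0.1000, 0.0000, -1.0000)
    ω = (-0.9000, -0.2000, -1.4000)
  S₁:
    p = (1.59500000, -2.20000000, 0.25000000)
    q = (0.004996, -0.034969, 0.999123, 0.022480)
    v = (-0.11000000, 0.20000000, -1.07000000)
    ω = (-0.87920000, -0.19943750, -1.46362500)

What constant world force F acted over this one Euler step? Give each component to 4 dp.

velocity change Δv = (-0.01000000, 0.20000000, -0.07000000)
F = m·Δv/dt = (-0.2000, 4.0000, -1.4000)

F = (-0.2000, 4.0000, -1.4000)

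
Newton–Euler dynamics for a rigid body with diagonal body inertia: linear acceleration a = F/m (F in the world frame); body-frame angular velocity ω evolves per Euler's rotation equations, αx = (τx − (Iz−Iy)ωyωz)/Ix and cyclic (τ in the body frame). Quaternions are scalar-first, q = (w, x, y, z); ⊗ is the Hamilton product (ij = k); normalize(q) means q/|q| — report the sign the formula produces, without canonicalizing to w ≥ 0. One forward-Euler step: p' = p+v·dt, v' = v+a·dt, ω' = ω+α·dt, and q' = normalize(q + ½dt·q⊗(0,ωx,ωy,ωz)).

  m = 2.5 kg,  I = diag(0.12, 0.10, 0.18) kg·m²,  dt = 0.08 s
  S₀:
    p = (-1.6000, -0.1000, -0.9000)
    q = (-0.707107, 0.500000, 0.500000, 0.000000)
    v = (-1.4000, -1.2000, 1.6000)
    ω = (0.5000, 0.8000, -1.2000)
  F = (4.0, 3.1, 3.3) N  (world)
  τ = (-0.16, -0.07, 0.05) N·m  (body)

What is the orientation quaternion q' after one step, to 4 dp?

Hamilton product q⊗(0,ω) = (-0.6500000, -0.9535535, 0.0343144, 0.9985284)
updated quaternion q' = (-0.7317, 0.4610, 0.5004, 0.0399)

q' = (-0.7317, 0.4610, 0.5004, 0.0399)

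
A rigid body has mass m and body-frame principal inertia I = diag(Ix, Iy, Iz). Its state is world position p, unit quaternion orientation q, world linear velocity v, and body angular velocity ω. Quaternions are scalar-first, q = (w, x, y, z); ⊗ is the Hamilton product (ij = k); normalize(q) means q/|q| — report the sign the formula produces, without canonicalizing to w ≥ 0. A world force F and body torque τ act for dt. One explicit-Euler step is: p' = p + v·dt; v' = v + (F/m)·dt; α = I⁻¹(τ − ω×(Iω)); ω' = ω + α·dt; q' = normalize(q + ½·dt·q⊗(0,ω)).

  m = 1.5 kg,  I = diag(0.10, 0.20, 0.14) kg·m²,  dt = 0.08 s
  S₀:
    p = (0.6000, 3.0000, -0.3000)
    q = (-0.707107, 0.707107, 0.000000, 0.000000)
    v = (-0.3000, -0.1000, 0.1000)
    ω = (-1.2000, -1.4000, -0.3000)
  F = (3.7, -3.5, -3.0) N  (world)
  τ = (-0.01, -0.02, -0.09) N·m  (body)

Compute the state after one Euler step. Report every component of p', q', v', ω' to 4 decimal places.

p' = (0.5760, 2.9920, -0.2920)
q' = (-0.6713, 0.7390, 0.0479, -0.0310)
v' = (-0.1027, -0.2867, -0.0600)
ω' = (-1.1878, -1.4022, -0.4474)

gyro term ω×Iω = (-0.0252, -0.0144, 0.1680)
angular accel α = (0.1520, -0.0280, -1.8429)
ω + α·dt = (-1.1878, -1.4022, -0.4474)
Hamilton product q⊗(0,ω) = (0.8485284, 0.8485284, 1.2020819, -0.7778177)
q' = normalize(q + ½dt·q⊗(0,ω)) = (-0.6713, 0.7390, 0.0479, -0.0310)
a = F/m = (2.4667, -2.3333, -2.0000)
p + v·dt = (0.5760, 2.9920, -0.2920)
new velocity v' = (-0.1027, -0.2867, -0.0600)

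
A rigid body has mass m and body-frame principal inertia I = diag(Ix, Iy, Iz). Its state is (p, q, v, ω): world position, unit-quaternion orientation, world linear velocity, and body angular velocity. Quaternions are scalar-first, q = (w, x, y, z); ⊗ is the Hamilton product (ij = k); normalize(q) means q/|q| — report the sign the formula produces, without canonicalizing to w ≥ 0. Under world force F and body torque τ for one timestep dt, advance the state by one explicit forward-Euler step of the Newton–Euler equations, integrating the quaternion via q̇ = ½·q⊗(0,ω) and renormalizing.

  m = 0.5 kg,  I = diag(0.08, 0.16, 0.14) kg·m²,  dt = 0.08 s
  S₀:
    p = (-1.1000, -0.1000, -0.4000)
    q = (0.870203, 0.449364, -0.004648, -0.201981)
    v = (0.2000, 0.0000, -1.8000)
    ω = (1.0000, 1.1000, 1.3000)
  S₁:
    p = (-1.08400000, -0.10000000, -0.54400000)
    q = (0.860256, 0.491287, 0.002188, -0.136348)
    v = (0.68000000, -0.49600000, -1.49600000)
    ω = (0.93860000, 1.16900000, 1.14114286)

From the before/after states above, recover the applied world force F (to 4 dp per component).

F = (3.0000, -3.1000, 1.9000)

velocity change Δv = (0.48000000, -0.49600000, 0.30400000)
F = m·Δv/dt = (3.0000, -3.1000, 1.9000)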